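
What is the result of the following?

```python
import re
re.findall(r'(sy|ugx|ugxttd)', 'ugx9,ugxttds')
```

Alternation tries branches left to right and keeps the first one that lets the overall match succeed at that position.
Scanning left to right: at [0:3] match 'ugx', group 1 = 'ugx'; at [5:8] match 'ugx', group 1 = 'ugx'.
Because there's exactly one group, `findall` drops the full match and keeps group 1 from each hit.

['ugx', 'ugx']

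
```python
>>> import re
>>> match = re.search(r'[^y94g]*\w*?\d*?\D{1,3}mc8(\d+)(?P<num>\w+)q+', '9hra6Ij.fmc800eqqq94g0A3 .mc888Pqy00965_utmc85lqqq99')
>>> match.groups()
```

('00', 'eqq')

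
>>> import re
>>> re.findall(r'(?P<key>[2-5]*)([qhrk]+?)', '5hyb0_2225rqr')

[('5', 'h'), ('2225', 'r'), ('', 'q'), ('', 'r')]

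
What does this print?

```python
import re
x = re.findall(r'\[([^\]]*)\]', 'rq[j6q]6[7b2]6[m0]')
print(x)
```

['j6q', '7b2', 'm0']

Matches: at [2:7] match '[j6q]', group 1 = 'j6q'; at [8:13] match '[7b2]', group 1 = '7b2'; at [14:18] match '[m0]', group 1 = 'm0'.
`findall` collects group 1 from each match (3 total).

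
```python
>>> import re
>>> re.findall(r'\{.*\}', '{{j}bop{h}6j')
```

Matches: at [0:10] → '{{j}bop{h}'.
With no groups in the pattern, `findall` gives back each whole match — 1 here.

['{{j}bop{h}']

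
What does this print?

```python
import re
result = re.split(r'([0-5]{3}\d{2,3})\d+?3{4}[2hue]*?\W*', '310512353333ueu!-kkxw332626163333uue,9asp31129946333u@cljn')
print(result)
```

['', '310512', 'ueu!-kkxw', '332626', 'uue,9asp31129946333u@cljn']

Pattern: exactly 3 of a character in [0-5], then 2 to 3 of a digit (captured); then one or more of a digit (lazy), then exactly 4 of a literal '3'; then zero or more of one of [2hue] (lazy), then zero or more of a non-word character.
Lazy quantifiers expand one character at a time until the remainder of the pattern can match.
Matches to split on: at [0:12] → '310512353333'; at [21:33] → '332626163333'.
The group in the pattern means `split` returns the separators' captures alongside the pieces.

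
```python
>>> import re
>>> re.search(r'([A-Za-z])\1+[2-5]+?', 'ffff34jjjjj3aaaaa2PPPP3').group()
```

'ffff3'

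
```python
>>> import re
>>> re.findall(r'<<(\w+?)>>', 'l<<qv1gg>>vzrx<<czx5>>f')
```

['qv1gg', 'czx5']

Matches: at [1:10] match '<<qv1gg>>', group 1 = 'qv1gg'; at [14:22] match '<<czx5>>', group 1 = 'czx5'.
Because there's exactly one group, `findall` drops the full match and keeps group 1 from each hit.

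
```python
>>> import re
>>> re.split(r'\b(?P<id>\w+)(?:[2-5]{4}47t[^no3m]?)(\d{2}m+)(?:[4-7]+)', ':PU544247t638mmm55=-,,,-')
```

[':', 'PU', '38mmm', '=-,,,-']

`re.split` interleaves the captured-group text with the surrounding fragments.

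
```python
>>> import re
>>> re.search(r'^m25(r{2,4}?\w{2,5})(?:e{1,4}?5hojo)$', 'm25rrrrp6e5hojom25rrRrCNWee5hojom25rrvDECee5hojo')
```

None

The pattern matches anchored at the start of the string; then the literal 'm2', then a literal '5'; then 2 to 4 of the literal 'r' (lazy), then 2 to 5 of a word character (captured); then 1 to 4 of the literal 'e' (lazy), then the literal '5h', then the literal 'ojo' (non-capturing group); then anchored at the end.
`re.search` tries every starting position until one works.
Here no position works, so the call returns None.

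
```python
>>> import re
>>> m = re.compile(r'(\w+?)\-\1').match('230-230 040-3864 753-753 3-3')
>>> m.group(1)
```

`\1` is not a pattern — it's the concrete string captured by group 1, re-applied verbatim.
`re.match` only tries the pattern at the start of the string.
The match spans [0:7] → '230-230'.
Captured: group 1 = '230'.

'230'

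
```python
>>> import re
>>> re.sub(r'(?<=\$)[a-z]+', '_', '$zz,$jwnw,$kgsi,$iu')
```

'$_,$_,$_,$_'

The `(?=…)`/`(?<=…)` assertion just peeks at neighbouring text; it doesn't advance the match position.
Each match is replaced by '_'.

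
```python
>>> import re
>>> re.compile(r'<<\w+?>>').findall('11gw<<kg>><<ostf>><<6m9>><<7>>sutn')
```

Scanning left to right: at [4:10] → '<<kg>>'; at [10:18] → '<<ostf>>'; at [18:25] → '<<6m9>>'; at [25:30] → '<<7>>'.
Since nothing is captured, `findall` lists the 4 matched substrings directly.

['<<kg>>', '<<ostf>>', '<<6m9>>', '<<7>>']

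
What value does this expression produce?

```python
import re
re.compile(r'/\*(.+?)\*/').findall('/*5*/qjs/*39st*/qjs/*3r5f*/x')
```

['5', '39st', '3r5f']

Because the quantifier is non-greedy, it stops expanding at the earliest point where the rest of the pattern can succeed.
Matches: at [0:5] match '/*5*/', group 1 = '5'; at [8:16] match '/*39st*/', group 1 = '39st'; at [19:27] match '/*3r5f*/', group 1 = '3r5f'.
`findall` collects group 1 from each match (3 total).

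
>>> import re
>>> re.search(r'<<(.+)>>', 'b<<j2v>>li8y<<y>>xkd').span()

(1, 17)

The match spans [1:17] → '<<j2v>>li8y<<y>>'.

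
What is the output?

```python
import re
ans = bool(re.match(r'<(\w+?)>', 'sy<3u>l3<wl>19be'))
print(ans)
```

False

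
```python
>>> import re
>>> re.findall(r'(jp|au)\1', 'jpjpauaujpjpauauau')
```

The backreference `\1` re-matches whatever the first group consumed, character for character.
With a single group, `findall` returns only what that group captured — 4 items.

['jp', 'au', 'jp', 'au']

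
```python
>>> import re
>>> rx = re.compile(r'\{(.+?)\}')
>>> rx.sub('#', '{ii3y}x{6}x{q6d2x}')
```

'#x#x#'

With the lazy modifier that quantifier settles for the fewest repetitions that let the rest of the pattern succeed (the atoms after it are unaffected and can still be greedy).
Matches: at [0:6] → '{ii3y}'; at [7:10] → '{6}'; at [11:18] → '{q6d2x}'.
Every occurrence is swapped for '#'.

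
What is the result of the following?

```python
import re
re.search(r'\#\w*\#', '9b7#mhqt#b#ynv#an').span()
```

(3, 9)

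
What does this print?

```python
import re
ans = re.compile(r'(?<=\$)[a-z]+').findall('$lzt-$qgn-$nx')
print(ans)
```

Because the assertion is zero-width, the text it checks is not consumed and won't appear in the result.
Walking the string: at [1:4] → 'lzt'; at [6:9] → 'qgn'; at [11:13] → 'nx'.
`findall` yields the raw match text (3 of them) because the pattern has no groups.

['lzt', 'qgn', 'nx']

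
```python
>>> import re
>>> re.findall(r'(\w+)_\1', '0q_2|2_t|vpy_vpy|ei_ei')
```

['vpy', 'ei']

A backreference is literal: `\1` must see the identical characters the first group matched.
One capturing group, so `findall` returns just the captured substring from each match — 2 in all.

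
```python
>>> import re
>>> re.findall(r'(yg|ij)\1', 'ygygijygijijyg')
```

The backreference `\1` re-matches whatever the first group consumed, character for character.
Scanning left to right: at [0:4] match 'ygyg', group 1 = 'yg'; at [8:12] match 'ijij', group 1 = 'ij'.
With a single group, `findall` returns only what that group captured — 2 items.

['yg', 'ij']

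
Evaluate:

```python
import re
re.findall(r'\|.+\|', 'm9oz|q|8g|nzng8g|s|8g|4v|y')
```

['|q|8g|nzng8g|s|8g|4v|']

Scanning left to right: at [4:25] → '|q|8g|nzng8g|s|8g|4v|'.
Since nothing is captured, `findall` lists the 1 matched substring directly.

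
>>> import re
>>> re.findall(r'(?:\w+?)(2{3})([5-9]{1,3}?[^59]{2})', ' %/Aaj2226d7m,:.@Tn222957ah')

[('222', '6d7'), ('222', '957a')]

Pattern: one or more of a word character (lazy) (non-capturing group); then exactly 3 of a literal '2' (captured); then 1 to 3 of a character in [5-9] (lazy), then exactly 2 of any character except [59] (captured).
Because the quantifier is non-greedy, it stops expanding at the earliest point where the rest of the pattern can succeed.
Walking the string: at [3:12] match 'Aaj2226d7', groups = ('222', '6d7'); at [17:26] match 'Tn222957a', groups = ('222', '957a').
Multiple groups make `findall` return tuples — one 2-tuple for each match.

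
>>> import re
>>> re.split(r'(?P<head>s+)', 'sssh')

This matches one or more of a literal 's' (captured as 'head').
Because the pattern has a capturing group, `split` also inserts each captured text between the pieces.

['', 'sss', 'h']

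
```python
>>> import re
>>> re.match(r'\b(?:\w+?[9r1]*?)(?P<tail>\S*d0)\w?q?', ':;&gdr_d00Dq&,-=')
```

Pattern: a word boundary (`\b`, zero-width); then one or more of a word character (lazy), then zero or more of one of [9r1] (lazy) (non-capturing group); then zero or more of a non-whitespace character, then the literal 'd0' (captured as 'tail'); then optionally a word character, then optionally a literal 'q'.
`match` is anchored at position 0; if the pattern doesn't fit there, it returns None.
Here the string doesn't start with a match, so the call returns None.

None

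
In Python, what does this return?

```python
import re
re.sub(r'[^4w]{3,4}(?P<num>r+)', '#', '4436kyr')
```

'44#'

`sub` substitutes '#' at each match site.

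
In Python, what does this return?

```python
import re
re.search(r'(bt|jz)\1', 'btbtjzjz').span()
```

(0, 4)

`\1` is not a pattern — it's the concrete string captured by group 1, re-applied verbatim.
`re.search` scans for the first position where the pattern succeeds.
The match spans [0:4] → 'btbt'.
Captured: group 1 = 'bt'.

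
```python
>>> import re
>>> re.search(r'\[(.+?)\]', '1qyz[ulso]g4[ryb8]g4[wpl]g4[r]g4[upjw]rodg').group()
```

Because the quantifier is non-greedy, it stops expanding at the earliest point where the rest of the pattern can succeed.
Unlike `match`, `search` isn't anchored — it looks for the pattern anywhere in the string.
The match spans [4:10] → '[ulso]'.
Captured: group 1 = 'ulso'.

'[ulso]'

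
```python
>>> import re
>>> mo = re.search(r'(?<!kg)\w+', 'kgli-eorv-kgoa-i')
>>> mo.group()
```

'kgli'

The negative lookahead/lookbehind blocks any match where the forbidden context is present.
`re.search` scans for the first position where the pattern succeeds.
The match spans [0:4] → 'kgli'.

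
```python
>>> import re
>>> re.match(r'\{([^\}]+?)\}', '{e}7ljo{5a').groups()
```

('e',)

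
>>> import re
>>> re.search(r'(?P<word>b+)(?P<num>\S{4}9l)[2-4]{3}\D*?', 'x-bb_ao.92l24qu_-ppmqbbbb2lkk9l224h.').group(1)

'bbbb'

The pattern matches one or more of a literal 'b' (captured as 'word'); then exactly 4 of a non-whitespace character, then the literal '9l' (captured as 'num'); then exactly 3 of a character in [2-4], then zero or more of a non-digit (lazy).
Lazy quantifiers expand one character at a time until the remainder of the pattern can match.
`search` walks the string left to right and returns the first match it finds.
The match spans [21:34] → 'bbbb2lkk9l224'.
Captured: group 1 = 'bbbb', group 2 = '2lkk9l'.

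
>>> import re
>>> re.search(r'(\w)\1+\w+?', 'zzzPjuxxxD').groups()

('z',)

`\1` has to match the exact text group 1 already captured.
Unlike `match`, `search` isn't anchored — it looks for the pattern anywhere in the string.
The match spans [0:4] → 'zzzP'.
Captured: group 1 = 'z'.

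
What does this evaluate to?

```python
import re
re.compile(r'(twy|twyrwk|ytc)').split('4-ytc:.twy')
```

['4-', 'ytc', ':.', 'twy', '']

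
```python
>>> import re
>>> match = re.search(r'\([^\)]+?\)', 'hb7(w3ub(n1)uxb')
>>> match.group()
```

`re.search` tries every starting position until one works.
The match spans [3:12] → '(w3ub(n1)'.

'(w3ub(n1)'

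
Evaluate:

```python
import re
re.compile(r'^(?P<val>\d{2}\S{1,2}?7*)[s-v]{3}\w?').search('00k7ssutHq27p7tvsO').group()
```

The pattern matches anchored at the start of the string; then exactly 2 of a digit, then 1 to 2 of a non-whitespace character (lazy), then zero or more of a literal '7' (captured as 'val'); then exactly 3 of a character in [s-v], then optionally a word character.
Unlike `match`, `search` isn't anchored — it looks for the pattern anywhere in the string.
The match spans [0:8] → '00k7ssut'.
Captured: group 1 = '00k7'.

'00k7ssut'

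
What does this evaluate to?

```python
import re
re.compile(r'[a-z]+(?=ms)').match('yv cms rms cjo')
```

None

Lookahead/lookbehind check context without consuming it, so the matched span excludes the asserted characters.
`match` is anchored at position 0; if the pattern doesn't fit there, it returns None.
Here the string doesn't start with a match, so the call returns None.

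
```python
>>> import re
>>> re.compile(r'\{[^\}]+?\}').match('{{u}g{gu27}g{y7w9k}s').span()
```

(0, 4)

`match` is anchored at position 0; if the pattern doesn't fit there, it returns None.
The match spans [0:4] → '{{u}'.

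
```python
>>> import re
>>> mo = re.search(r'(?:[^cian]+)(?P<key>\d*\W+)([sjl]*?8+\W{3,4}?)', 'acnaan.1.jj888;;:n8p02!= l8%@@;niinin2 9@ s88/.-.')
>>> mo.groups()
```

('.', 'jj888;;:')

This matches one or more of any character except [cian] (non-capturing group); then zero or more of a digit, then one or more of a non-word character (captured as 'key'); then zero or more of one of [sjl] (lazy), then one or more of a literal '8', then 3 to 4 of a non-word character (lazy) (captured).
`re.search` scans for the first position where the pattern succeeds.
The match spans [6:17] → '.1.jj888;;:'.
Captured: group 1 = '.', group 2 = 'jj888;;:'.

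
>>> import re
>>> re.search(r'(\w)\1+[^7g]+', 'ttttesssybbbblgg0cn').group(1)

't'

The backreference `\1` re-matches whatever the first group consumed, character for character.
`re.search` scans for the first position where the pattern succeeds.
The match spans [0:14] → 'ttttesssybbbbl'.
Captured: group 1 = 't'.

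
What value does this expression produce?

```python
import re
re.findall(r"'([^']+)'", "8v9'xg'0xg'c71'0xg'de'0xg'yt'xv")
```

['xg', 'c71', 'de', 'yt']

Matches: at [3:7] match "'xg'", group 1 = 'xg'; at [10:15] match "'c71'", group 1 = 'c71'; at [18:22] match "'de'", group 1 = 'de'; at [25:29] match "'yt'", group 1 = 'yt'.
`findall` collects group 1 from each match (4 total).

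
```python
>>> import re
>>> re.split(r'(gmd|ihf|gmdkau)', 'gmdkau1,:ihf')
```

['', 'gmd', 'kau1,:', 'ihf', '']

Branches in `(...|...)` are attempted left-to-right; the first branch that allows the whole pattern to succeed is taken.
Matches to split on: at [0:3] → 'gmd'; at [9:12] → 'ihf'.
With a capturing group present, the delimiter's captured portion is kept in the result list.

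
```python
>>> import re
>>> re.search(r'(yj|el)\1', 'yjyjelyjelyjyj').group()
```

'yjyj'

The backreference `\1` re-matches whatever the first group consumed, character for character.
Unlike `match`, `search` isn't anchored — it looks for the pattern anywhere in the string.
The match spans [0:4] → 'yjyj'.
Captured: group 1 = 'yj'.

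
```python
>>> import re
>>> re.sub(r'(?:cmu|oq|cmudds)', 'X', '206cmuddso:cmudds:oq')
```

Alternation tries branches left to right and keeps the first one that lets the overall match succeed at that position.
Matches: at [3:6] → 'cmu'; at [11:14] → 'cmu'; at [18:20] → 'oq'.
`sub` substitutes 'X' at each match site.

'206Xddso:Xdds:X'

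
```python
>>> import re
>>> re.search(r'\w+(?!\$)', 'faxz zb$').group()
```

'faxz'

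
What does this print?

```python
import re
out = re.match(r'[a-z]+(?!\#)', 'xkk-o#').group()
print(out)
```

xkk

`re.match` won't scan ahead — the pattern has to work from the very first character.
The match spans [0:3] → 'xkk'.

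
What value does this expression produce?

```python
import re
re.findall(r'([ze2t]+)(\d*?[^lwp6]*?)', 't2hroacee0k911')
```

[('t2', ''), ('ee', '')]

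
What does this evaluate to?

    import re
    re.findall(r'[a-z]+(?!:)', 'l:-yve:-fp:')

Because the assertion is negative and zero-width, positions next to the forbidden text are skipped.
With no groups in the pattern, `findall` gives back each whole match — 2 here.

['yv', 'f']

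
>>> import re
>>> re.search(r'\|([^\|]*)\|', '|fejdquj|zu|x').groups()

The match spans [0:9] → '|fejdquj|'.
Captured: group 1 = 'fejdquj'.

('fejdquj',)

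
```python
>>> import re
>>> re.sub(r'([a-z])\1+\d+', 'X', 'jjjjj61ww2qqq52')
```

The backreference `\1` re-matches whatever the first group consumed, character for character.
Matches: at [0:7] → 'jjjjj61'; at [7:10] → 'ww2'; at [10:15] → 'qqq52'.
Every occurrence is swapped for 'X'.

'XXX'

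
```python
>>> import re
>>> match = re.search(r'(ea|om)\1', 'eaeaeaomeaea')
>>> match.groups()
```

The match spans [0:4] → 'eaea'.
Captured: group 1 = 'ea'.

('ea',)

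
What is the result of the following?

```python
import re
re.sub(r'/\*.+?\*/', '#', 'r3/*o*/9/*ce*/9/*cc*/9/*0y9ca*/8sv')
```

'r3#9#9#9#8sv'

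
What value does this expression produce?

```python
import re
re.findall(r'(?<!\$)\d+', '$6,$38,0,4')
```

['8', '0', '4']

The negative lookahead/lookbehind blocks any match where the forbidden context is present.
Matches: at [5:6] → '8'; at [7:8] → '0'; at [9:10] → '4'.
Since nothing is captured, `findall` lists the 3 matched substrings directly.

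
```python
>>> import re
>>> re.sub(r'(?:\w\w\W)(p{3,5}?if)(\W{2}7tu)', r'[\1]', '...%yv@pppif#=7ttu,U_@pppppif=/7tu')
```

'...%yv@pppif#=7ttu,[pppppif]'

The pattern matches a word character, then a word character, then a non-word character (non-capturing group); then 3 to 5 of the literal 'p' (lazy), then the literal 'if' (captured); then exactly 2 of a non-word character, then the literal '7tu' (captured).
The replacement refers to a captured group, so each match is rewritten using its own captured text.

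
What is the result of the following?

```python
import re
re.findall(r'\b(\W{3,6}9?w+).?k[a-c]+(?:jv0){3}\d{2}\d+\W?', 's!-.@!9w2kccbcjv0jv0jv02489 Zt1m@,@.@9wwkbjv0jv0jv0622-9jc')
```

['!-.@!9w', '@,@.@9ww']

Pattern: a word boundary (`\b`, zero-width); then 3 to 6 of a non-word character, then optionally a literal '9', then one or more of a literal 'w' (captured); then optionally any character, then a literal 'k'; then one or more of a character in [a-c], then the literal 'jv0' repeated 3 times, then exactly 2 of a digit; then one or more of a digit, then optionally a non-word character.
Scanning left to right: at [1:28] match '!-.@!9w2kccbcjv0jv0jv02489 ', group 1 = '!-.@!9w'; at [32:55] match '@,@.@9wwkbjv0jv0jv0622-', group 1 = '@,@.@9ww'.
Because there's exactly one group, `findall` drops the full match and keeps group 1 from each hit.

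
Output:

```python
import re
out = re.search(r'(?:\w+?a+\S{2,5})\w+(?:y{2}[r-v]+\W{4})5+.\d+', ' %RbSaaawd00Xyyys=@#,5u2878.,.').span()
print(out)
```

(2, 27)

The pattern matches one or more of a word character (lazy), then one or more of a literal 'a', then 2 to 5 of a non-whitespace character (non-capturing group); then one or more of a word character; then exactly 2 of a literal 'y', then one or more of a character in [r-v], then exactly 4 of a non-word character (non-capturing group); then one or more of the literal '5', then any character, then one or more of a digit.
`search` walks the string left to right and returns the first match it finds.
The match spans [2:27] → 'RbSaaawd00Xyyys=@#,5u2878'.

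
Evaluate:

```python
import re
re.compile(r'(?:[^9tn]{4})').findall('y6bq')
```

['y6bq']

Pattern: exactly 4 of any character except [9tn] (non-capturing group).
`findall` yields the raw match text (1 of them) because the pattern has no groups.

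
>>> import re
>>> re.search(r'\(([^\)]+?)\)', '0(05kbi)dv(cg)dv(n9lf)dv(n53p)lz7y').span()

(1, 8)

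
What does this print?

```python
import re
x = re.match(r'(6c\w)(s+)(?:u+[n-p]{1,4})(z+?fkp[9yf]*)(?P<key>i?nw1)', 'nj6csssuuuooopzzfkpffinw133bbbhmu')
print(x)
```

`match` is anchored at position 0; if the pattern doesn't fit there, it returns None.
Here position 0 doesn't satisfy it, so the call returns None.

None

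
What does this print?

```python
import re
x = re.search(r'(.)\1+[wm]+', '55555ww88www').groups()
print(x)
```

`\1` has to match the exact text group 1 already captured.
`search` walks the string left to right and returns the first match it finds.
The match spans [0:7] → '55555ww'.
Captured: group 1 = '5'.

('5',)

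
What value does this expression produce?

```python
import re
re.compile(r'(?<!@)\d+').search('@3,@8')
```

None

Because the assertion is negative and zero-width, positions next to the forbidden text are skipped.
`search` walks the string left to right and returns the first match it finds.
Here the pattern never matches, so the call returns None.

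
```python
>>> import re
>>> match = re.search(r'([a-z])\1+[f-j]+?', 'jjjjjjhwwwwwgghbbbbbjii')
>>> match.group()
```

'jjjjjjh'

`\1` has to match the exact text group 1 already captured.
`re.search` tries every starting position until one works.
The match spans [0:7] → 'jjjjjjh'.
Captured: group 1 = 'j'.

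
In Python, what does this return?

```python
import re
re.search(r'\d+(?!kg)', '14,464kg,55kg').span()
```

(0, 2)

The negative lookahead/lookbehind blocks any match where the forbidden context is present.
The match spans [0:2] → '14'.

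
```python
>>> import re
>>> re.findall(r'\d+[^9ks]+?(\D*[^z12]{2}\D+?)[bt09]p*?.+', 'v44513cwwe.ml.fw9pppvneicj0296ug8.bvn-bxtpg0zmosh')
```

Pattern: one or more of a digit, then one or more of any character except [9ks] (lazy); then zero or more of a non-digit, then exactly 2 of any character except [z12], then one or more of a non-digit (lazy) (captured); then one of [bt09], then zero or more of a literal 'p' (lazy), then one or more of any character.
A `+?`/`*?`/`{m,n}?` starts at its minimum and grows only as far as needed for what follows to match.
Walking the string: at [1:49] match '44513cwwe.ml.fw9pppvneicj0296ug8.bvn-bxtpg0zmosh', group 1 = 'wwe.ml.fw9pppvneicj'.
With a single group, `findall` returns only what that group captured — 1 item.

['wwe.ml.fw9pppvneicj']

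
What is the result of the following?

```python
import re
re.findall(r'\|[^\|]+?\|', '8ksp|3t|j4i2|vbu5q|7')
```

['|3t|', '|vbu5q|']

`findall` yields the raw match text (2 of them) because the pattern has no groups.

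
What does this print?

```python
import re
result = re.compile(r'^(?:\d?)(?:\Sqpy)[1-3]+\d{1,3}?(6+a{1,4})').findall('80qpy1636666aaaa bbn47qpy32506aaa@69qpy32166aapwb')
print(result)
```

This matches anchored at the start of the string; then optionally a digit (non-capturing group); then a non-whitespace character, then the literal 'qpy' (non-capturing group); then one or more of a character in [1-3], then 1 to 3 of a digit (lazy); then one or more of the literal '6', then 1 to 4 of the literal 'a' (captured).
The `?` after the quantifier makes it lazy — it takes as little as possible before letting the rest of the pattern try.
Matches: at [0:16] match '80qpy1636666aaaa', group 1 = '6666aaaa'.
One capturing group, so `findall` returns just the captured substring from the one match — 1 in all.

['6666aaaa']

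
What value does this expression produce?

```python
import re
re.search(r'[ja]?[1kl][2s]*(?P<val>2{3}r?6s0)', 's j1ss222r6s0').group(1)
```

The match spans [2:13] → 'j1ss222r6s0'.
Captured: group 1 = '222r6s0'.

'222r6s0'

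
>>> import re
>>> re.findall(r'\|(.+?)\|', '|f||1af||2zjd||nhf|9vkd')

A `+?`/`*?`/`{m,n}?` starts at its minimum and grows only as far as needed for what follows to match.
Scanning left to right: at [0:3] match '|f|', group 1 = 'f'; at [3:8] match '|1af|', group 1 = '1af'; at [8:14] match '|2zjd|', group 1 = '2zjd'; at [14:19] match '|nhf|', group 1 = 'nhf'.
Because there's exactly one group, `findall` drops the full match and keeps group 1 from each hit.

['f', '1af', '2zjd', 'nhf']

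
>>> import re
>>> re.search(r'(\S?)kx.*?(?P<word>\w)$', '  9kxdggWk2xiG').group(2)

'G'

The match spans [2:14] → '9kxdggWk2xiG'.
Captured: group 1 = '9', group 2 = 'G'.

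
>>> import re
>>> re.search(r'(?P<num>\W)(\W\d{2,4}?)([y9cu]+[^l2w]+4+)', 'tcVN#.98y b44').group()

Pattern: a non-word character (captured as 'num'); then a non-word character, then 2 to 4 of a digit (lazy) (captured); then one or more of one of [y9cu], then one or more of any character except [l2w], then one or more of a literal '4' (captured).
`search` walks the string left to right and returns the first match it finds.
The match spans [4:13] → '#.98y b44'.
Captured: group 1 = '#', group 2 = '.98', group 3 = 'y b44'.

'#.98y b44'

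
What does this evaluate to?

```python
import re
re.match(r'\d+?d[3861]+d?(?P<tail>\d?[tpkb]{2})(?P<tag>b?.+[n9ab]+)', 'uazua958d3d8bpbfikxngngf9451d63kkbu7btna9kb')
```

None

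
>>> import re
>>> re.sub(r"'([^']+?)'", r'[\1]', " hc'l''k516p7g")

" hc[l]'k516p7g"

Matches: at [3:6] → "'l'".
The replacement refers to a captured group, so each match is rewritten using its own captured text.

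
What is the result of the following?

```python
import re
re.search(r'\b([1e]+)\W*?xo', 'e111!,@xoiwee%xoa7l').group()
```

The pattern matches a word boundary (`\b`, zero-width); then one or more of one of [1e] (captured); then zero or more of a non-word character (lazy), then the literal 'xo'.
Unlike `match`, `search` isn't anchored — it looks for the pattern anywhere in the string.
The match spans [0:9] → 'e111!,@xo'.
Captured: group 1 = 'e111'.

'e111!,@xo'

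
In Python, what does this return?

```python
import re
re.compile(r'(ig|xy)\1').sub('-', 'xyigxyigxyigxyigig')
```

'xyigxyigxyigxy-'

`\1` has to match the exact text group 1 already captured.
Matches: at [14:18] → 'igig'.
`sub` substitutes '-' at each match site.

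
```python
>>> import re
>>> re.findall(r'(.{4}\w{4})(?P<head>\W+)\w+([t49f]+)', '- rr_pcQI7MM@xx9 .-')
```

`findall` packs the 3 group values into a tuple for every match.

[('_pcQI7MM', '@', '9')]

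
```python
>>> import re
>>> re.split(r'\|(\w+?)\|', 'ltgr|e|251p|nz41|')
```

['ltgr', 'e', '251p', 'nz41', '']

Matches to split on: at [4:7] → '|e|'; at [11:17] → '|nz41|'.
`re.split` interleaves the captured-group text with the surrounding fragments.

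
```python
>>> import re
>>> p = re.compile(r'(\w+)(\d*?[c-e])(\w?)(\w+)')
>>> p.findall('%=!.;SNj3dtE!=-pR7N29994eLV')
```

The pattern matches one or more of a word character (captured); then zero or more of a digit (lazy), then a character in [c-e] (captured); then optionally a word character (captured); then one or more of a word character (captured).
Matches: at [5:12] match 'SNj3dtE', groups = ('SNj3', 'd', 't', 'E'); at [15:27] match 'pR7N29994eLV', groups = ('pR7N29994', 'e', 'L', 'V').
4 groups means each result is a tuple of 4 captured strings — 2 here.

[('SNj3', 'd', 't', 'E'), ('pR7N29994', 'e', 'L', 'V')]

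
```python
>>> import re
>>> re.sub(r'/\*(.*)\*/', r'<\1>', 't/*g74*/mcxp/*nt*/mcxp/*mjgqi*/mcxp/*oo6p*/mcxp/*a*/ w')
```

't<g74*/mcxp/*nt*/mcxp/*mjgqi*/mcxp/*oo6p*/mcxp/*a> w'

`\1` in the replacement pulls in group 1's text for each match.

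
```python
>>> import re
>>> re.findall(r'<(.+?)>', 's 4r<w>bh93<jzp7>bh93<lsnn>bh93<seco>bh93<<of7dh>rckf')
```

['w', 'jzp7', 'lsnn', 'seco', '<of7dh']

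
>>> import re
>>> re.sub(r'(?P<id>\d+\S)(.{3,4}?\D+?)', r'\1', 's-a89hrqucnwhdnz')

Pattern: one or more of a digit, then a non-whitespace character (captured as 'id'); then 3 to 4 of any character (lazy), then one or more of a non-digit (lazy) (captured).
Because the quantifier is non-greedy, it stops expanding at the earliest point where the rest of the pattern can succeed.
Matches: at [3:10] → '89hrquc'.
The replacement refers to a captured group, so each match is rewritten using its own captured text.

's-a89hnwhdnz'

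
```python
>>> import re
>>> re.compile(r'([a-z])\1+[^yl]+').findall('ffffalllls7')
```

`\1` is not a pattern — it's the concrete string captured by group 1, re-applied verbatim.
Matches: at [0:5] match 'ffffa', group 1 = 'f'; at [5:11] match 'lllls7', group 1 = 'l'.
One capturing group, so `findall` returns just the captured substring from each match — 2 in all.

['f', 'l']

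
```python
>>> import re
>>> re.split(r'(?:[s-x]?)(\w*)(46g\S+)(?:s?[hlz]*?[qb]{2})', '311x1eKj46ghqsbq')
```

The pattern matches optionally a character in [s-x] (non-capturing group); then zero or more of a word character (captured); then the literal '46g', then one or more of a non-whitespace character (captured); then optionally the literal 's', then zero or more of one of [hlz] (lazy), then exactly 2 of one of [qb] (non-capturing group).
Matches to split on: at [0:16] → '311x1eKj46ghqsbq'.
The group in the pattern means `split` returns the separators' captures alongside the pieces.

['', '311x1eKj', '46ghqs', '']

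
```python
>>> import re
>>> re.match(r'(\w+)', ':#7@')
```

None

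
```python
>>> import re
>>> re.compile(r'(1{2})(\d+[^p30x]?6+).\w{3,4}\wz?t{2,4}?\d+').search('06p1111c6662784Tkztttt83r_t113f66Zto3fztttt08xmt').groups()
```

('11', '11c666')

The pattern matches exactly 2 of a literal '1' (captured); then one or more of a digit, then optionally any character except [p30x], then one or more of the literal '6' (captured); then any character, then 3 to 4 of a word character, then a word character; then optionally the literal 'z', then 2 to 4 of a literal 't' (lazy), then one or more of a digit.
`search` walks the string left to right and returns the first match it finds.
The match spans [3:24] → '1111c6662784Tkztttt83'.
Captured: group 1 = '11', group 2 = '11c666'.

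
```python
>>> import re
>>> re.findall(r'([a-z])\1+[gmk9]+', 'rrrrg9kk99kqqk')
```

['r', 'q']

After group 1 captures some text, `\1` only succeeds where that same text appears again.
Scanning left to right: at [0:11] match 'rrrrg9kk99k', group 1 = 'r'; at [11:14] match 'qqk', group 1 = 'q'.
One capturing group, so `findall` returns just the captured substring from each match — 2 in all.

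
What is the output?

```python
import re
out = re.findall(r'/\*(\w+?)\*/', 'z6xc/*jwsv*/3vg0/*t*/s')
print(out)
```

['jwsv', 't']

With a single group, `findall` returns only what that group captured — 2 items.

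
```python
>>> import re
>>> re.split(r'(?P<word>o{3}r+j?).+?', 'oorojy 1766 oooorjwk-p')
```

Pattern: exactly 3 of a literal 'o', then one or more of the literal 'r', then optionally a literal 'j' (captured as 'word'); then one or more of any character (lazy).
Matches to split on: at [13:19] → 'ooorjw'.
`re.split` interleaves the captured-group text with the surrounding fragments.

['oorojy 1766 o', 'ooorj', 'k-p']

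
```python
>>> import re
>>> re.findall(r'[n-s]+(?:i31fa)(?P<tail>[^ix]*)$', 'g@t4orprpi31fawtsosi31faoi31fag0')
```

['g0']

The pattern matches one or more of a character in [n-s]; then the literal 'i3', then the literal '1fa' (non-capturing group); then zero or more of any character except [ix] (captured as 'tail'); then anchored at the end.
Walking the string: at [24:32] match 'oi31fag0', group 1 = 'g0'.
Because there's exactly one group, `findall` drops the full match and keeps group 1 from the one hit.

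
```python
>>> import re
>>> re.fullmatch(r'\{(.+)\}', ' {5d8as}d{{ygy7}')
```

None

For `fullmatch`, every character of the input must be accounted for by the pattern.
Here the string isn't matched end-to-end, so the call returns None.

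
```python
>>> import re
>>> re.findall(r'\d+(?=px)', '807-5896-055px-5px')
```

['055', '5']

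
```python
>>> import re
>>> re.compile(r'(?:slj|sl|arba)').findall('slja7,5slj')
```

['slj', 'slj']

Alternation isn't longest-match — the leftmost alternative that fits at this position is chosen.
Walking the string: at [0:3] → 'slj'; at [7:10] → 'slj'.
Since nothing is captured, `findall` lists the 2 matched substrings directly.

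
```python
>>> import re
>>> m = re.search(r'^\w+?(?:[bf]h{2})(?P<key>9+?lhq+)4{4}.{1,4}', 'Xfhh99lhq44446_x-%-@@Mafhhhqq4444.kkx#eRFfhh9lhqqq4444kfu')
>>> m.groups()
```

('99lhq',)

The match spans [0:17] → 'Xfhh99lhq44446_x-'.
Captured: group 1 = '99lhq'.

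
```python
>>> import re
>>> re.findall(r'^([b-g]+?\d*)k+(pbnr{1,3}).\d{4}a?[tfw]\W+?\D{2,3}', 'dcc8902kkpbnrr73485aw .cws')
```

`findall` packs the 2 group values into a tuple for every match.

[('dcc8902', 'pbnrr')]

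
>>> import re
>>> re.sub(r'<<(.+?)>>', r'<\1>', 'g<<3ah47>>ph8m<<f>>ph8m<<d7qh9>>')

`\1` in the replacement pulls in group 1's text for each match.

'g<3ah47>ph8m<f>ph8m<d7qh9>'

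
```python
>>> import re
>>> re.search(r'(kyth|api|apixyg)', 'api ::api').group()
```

The match spans [0:3] → 'api'.

'api'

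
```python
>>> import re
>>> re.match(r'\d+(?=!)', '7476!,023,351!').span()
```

`match` is anchored at position 0; if the pattern doesn't fit there, it returns None.
The match spans [0:4] → '7476'.

(0, 4)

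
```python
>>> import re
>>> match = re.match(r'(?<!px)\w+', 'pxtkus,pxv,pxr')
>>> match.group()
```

'pxtkus'

`re.match` only tries the pattern at the start of the string.
The match spans [0:6] → 'pxtkus'.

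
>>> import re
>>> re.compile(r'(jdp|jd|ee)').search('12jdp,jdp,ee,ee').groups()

Branches in `(...|...)` are attempted left-to-right; the first branch that allows the whole pattern to succeed is taken.
`search` walks the string left to right and returns the first match it finds.
The match spans [2:5] → 'jdp'.
Captured: group 1 = 'jdp'.

('jdp',)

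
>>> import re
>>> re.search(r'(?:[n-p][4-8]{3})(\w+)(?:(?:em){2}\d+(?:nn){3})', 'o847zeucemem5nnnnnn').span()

(0, 19)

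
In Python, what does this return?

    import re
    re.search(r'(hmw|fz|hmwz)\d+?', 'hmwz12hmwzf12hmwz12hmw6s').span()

`search` walks the string left to right and returns the first match it finds.
The match spans [0:5] → 'hmwz1'.
Captured: group 1 = 'hmwz'.

(0, 5)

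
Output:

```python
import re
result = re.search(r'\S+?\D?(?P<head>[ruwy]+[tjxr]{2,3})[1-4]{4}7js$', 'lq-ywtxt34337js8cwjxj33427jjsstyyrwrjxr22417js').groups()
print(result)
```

('yyrwrjxr',)

The pattern matches one or more of a non-whitespace character (lazy), then optionally a non-digit; then one or more of one of [ruwy], then 2 to 3 of one of [tjxr] (captured as 'head'); then exactly 4 of a character in [1-4], then the literal '7js'; then anchored at the end.
With the lazy modifier that quantifier settles for the fewest repetitions that let the rest of the pattern succeed (the atoms after it are unaffected and can still be greedy).
Unlike `match`, `search` isn't anchored — it looks for the pattern anywhere in the string.
The match spans [0:46] → 'lq-ywtxt34337js8cwjxj33427jjsstyyrwrjxr22417js'.
Captured: group 1 = 'yyrwrjxr'.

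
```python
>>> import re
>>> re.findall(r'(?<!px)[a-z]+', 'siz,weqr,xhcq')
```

Because the assertion is negative and zero-width, positions next to the forbidden text are skipped.
No capturing groups, so `findall` returns the 3 full match strings.

['siz', 'weqr', 'xhcq']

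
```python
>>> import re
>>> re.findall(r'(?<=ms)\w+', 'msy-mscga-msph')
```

['y', 'cga', 'ph']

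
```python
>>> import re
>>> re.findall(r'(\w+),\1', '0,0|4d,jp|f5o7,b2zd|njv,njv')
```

['0', 'njv']

The backreference `\1` re-matches whatever the first group consumed, character for character.
With a single group, `findall` returns only what that group captured — 2 items.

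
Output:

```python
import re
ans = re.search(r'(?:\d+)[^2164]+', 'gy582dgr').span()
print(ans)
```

(2, 8)

The pattern matches one or more of a digit (non-capturing group); then one or more of any character except [2164].
`re.search` tries every starting position until one works.
The match spans [2:8] → '582dgr'.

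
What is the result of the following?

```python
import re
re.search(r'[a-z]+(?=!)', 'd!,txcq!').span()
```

(0, 1)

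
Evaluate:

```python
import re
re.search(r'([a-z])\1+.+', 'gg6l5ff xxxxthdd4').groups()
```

After group 1 captures some text, `\1` only succeeds where that same text appears again.
`search` walks the string left to right and returns the first match it finds.
The match spans [0:17] → 'gg6l5ff xxxxthdd4'.
Captured: group 1 = 'g'.

('g',)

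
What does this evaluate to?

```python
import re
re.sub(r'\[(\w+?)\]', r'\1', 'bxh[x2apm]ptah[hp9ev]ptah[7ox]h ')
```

'bxhx2apmptahhp9evptah7oxh '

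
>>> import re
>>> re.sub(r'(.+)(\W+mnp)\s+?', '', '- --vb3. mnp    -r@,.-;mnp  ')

The pattern matches one or more of any character (captured); then one or more of a non-word character, then the literal 'mnp' (captured); then one or more of whitespace (lazy).
The `?` after the quantifier makes it lazy — it takes as little as possible before letting the rest of the pattern try.
Matches: at [0:27] → '- --vb3. mnp    -r@,.-;mnp '.
Each match is replaced by ''.

' '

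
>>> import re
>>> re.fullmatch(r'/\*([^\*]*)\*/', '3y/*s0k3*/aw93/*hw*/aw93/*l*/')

None

`re.fullmatch` is like wrapping the pattern in `^…$` (in single-line mode).
Here the string isn't matched end-to-end, so the call returns None.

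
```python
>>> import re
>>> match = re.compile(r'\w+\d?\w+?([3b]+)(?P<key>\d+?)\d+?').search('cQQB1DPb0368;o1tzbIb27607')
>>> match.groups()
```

This matches one or more of a word character, then optionally a digit, then one or more of a word character (lazy); then one or more of one of [3b] (captured); then one or more of a digit (lazy) (captured as 'key'); then one or more of a digit (lazy).
`search` walks the string left to right and returns the first match it finds.
The match spans [0:12] → 'cQQB1DPb0368'.
Captured: group 1 = '3', group 2 = '6'.

('3', '6')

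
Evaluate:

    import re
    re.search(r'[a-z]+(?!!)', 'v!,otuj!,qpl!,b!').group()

'otu'

`(?!…)`/`(?<!…)` only lets a position through if the neighbouring text does NOT match; no characters are consumed.
`re.search` scans for the first position where the pattern succeeds.
The match spans [3:6] → 'otu'.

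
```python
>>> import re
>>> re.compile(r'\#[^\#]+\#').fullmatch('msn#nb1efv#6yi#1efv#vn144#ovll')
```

For `fullmatch`, every character of the input must be accounted for by the pattern.
Here the pattern can't cover the whole string, so the call returns None.

None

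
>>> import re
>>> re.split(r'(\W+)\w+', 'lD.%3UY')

['lD', '.%', '']

This matches one or more of a non-word character (captured); then one or more of a word character.
Matches to split on: at [2:7] → '.%3UY'.
`re.split` interleaves the captured-group text with the surrounding fragments.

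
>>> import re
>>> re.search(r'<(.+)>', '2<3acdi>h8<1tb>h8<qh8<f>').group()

'<3acdi>h8<1tb>h8<qh8<f>'

`re.search` tries every starting position until one works.
The match spans [1:24] → '<3acdi>h8<1tb>h8<qh8<f>'.
Captured: group 1 = '3acdi>h8<1tb>h8<qh8<f'.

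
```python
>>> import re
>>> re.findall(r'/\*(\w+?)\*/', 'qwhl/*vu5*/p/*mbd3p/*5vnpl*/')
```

Because there's exactly one group, `findall` drops the full match and keeps group 1 from each hit.

['vu5', '5vnpl']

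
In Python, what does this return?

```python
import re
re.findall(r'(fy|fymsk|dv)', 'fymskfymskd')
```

['fy', 'fy']

The regex engine tests alternatives in the order written; an earlier branch that matches wins even if a later one would match more.
Because there's exactly one group, `findall` drops the full match and keeps group 1 from each hit.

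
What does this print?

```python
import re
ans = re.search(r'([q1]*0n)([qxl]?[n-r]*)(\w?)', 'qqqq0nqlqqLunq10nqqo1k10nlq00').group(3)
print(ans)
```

l

The pattern matches zero or more of one of [q1], then the literal '0n' (captured); then optionally one of [qxl], then zero or more of a character in [n-r] (captured); then optionally a word character (captured).
`search` walks the string left to right and returns the first match it finds.
The match spans [0:8] → 'qqqq0nql'.
Captured: group 1 = 'qqqq0n', group 2 = 'q', group 3 = 'l'.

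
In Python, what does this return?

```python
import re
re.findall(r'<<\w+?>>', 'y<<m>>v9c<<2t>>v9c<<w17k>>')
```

Scanning left to right: at [1:6] → '<<m>>'; at [9:15] → '<<2t>>'; at [18:26] → '<<w17k>>'.
`findall` yields the raw match text (3 of them) because the pattern has no groups.

['<<m>>', '<<2t>>', '<<w17k>>']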